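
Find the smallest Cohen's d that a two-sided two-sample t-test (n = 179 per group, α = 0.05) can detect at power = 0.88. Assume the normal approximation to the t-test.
d ≈ 0.33

Minimum detectable effect (two-sample t-test, normal approximation):
d = (z_{α/2} + z_β) / √(n/2)
d = (1.960 + 1.175) / √(179/2)
d = 3.135 / 9.460
d ≈ 0.33

By Cohen's convention (0.2 small / 0.5 medium / 0.8 large): small effect.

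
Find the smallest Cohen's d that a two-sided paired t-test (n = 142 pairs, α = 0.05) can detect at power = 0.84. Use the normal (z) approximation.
d ≈ 0.25

Minimum detectable effect (paired t-test, normal approximation):
d = (z_{α/2} + z_β) / √n
d = (1.960 + 0.994) / √142
d = 2.954 / 11.916
d ≈ 0.25

By Cohen's convention (0.2 small / 0.5 medium / 0.8 large): small effect.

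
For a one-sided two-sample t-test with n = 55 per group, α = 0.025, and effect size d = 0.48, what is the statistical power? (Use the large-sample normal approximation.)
Power ≈ 0.71

Power calculation (two-sample t-test, normal approximation):
z_β = d · √(n/2) - z_α
z_β = 0.48 · √(55/2) - 1.960
z_β = 0.48 · 5.244 - 1.960
z_β = 0.557

Power = Φ(z_β) = Φ(0.557) ≈ 0.711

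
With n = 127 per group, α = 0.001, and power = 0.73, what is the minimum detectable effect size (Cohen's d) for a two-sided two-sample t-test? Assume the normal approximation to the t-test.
d ≈ 0.49

Minimum detectable effect (two-sample t-test, normal approximation):
d = (z_{α/2} + z_β) / √(n/2)
d = (3.291 + 0.613) / √(127/2)
d = 3.903 / 7.969
d ≈ 0.49

By Cohen's convention (0.2 small / 0.5 medium / 0.8 large): small effect.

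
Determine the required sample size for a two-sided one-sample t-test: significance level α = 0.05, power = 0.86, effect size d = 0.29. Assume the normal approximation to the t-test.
n = 110

Sample size formula (one-sample t-test, normal approximation):
n = ((z_{α/2} + z_β) / d)²

z_{α/2} = 1.960 (for α = 0.05, two-sided)
z_β = 1.080 (for power = 0.86)
d = 0.29

n = ((1.960 + 1.080) / 0.29)²
n = (10.483)²
n ≈ 109.89
Round up to the next whole number: n = 110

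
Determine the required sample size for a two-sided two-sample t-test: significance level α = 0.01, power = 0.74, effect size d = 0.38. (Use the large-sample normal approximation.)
n = 144 per group

Sample size formula (two-sample t-test, normal approximation):
n = 2 · ((z_{α/2} + z_β) / d)²

z_{α/2} = 2.576 (for α = 0.01, two-sided)
z_β = 0.643 (for power = 0.74)
d = 0.38

n = 2 · ((2.576 + 0.643) / 0.38)²
n = 2 · (8.471)²
n ≈ 143.52
Round up to the next whole number: n = 144 per group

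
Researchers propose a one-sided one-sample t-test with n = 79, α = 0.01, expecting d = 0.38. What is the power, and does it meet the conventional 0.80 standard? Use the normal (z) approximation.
Power ≈ 0.85; the study is adequately powered (power ≥ 0.80)

Power calculation (one-sample t-test, normal approximation):
z_β = d · √n - z_α
z_β = 0.38 · √79 - 2.326
z_β = 0.38 · 8.888 - 2.326
z_β = 1.051

Power = Φ(z_β) = Φ(1.051) ≈ 0.853

Effect size d = 0.38 is small by Cohen's convention (0.2/0.5/0.8).

Threshold: power ≥ 0.80 is conventionally adequate.
Power ≈ 0.85 → the study is adequately powered (power ≥ 0.80).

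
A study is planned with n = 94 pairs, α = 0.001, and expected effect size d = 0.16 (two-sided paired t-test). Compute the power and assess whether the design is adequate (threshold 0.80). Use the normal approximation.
Power ≈ 0.04; the study is underpowered (power < 0.80)

Power calculation (paired t-test, normal approximation):
z_β = d · √n - z_{α/2}
z_β = 0.16 · √94 - 3.291
z_β = 0.16 · 9.695 - 3.291
z_β = -1.739

Power = Φ(z_β) = Φ(-1.739) ≈ 0.041

Effect size d = 0.16 is very small by Cohen's convention (0.2/0.5/0.8).

Threshold: power ≥ 0.80 is conventionally adequate.
Power ≈ 0.04 → the study is underpowered (power < 0.80).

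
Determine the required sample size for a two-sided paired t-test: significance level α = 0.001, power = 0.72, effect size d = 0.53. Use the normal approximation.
n = 54 pairs

Sample size formula (paired t-test, normal approximation):
n = ((z_{α/2} + z_β) / d)²

z_{α/2} = 3.291 (for α = 0.001, two-sided)
z_β = 0.583 (for power = 0.72)
d = 0.53

n = ((3.291 + 0.583) / 0.53)²
n = (7.309)²
n ≈ 53.42
Round up to the next whole number: n = 54 pairs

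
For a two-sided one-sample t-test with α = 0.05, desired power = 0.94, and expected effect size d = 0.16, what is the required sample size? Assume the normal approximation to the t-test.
n = 483

Sample size formula (one-sample t-test, normal approximation):
n = ((z_{α/2} + z_β) / d)²

z_{α/2} = 1.960 (for α = 0.05, two-sided)
z_β = 1.555 (for power = 0.94)
d = 0.16

n = ((1.960 + 1.555) / 0.16)²
n = (21.969)²
n ≈ 482.64
Round up to the next whole number: n = 483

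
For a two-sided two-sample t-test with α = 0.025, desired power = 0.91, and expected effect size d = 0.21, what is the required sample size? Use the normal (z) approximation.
n = 582 per group

Sample size formula (two-sample t-test, normal approximation):
n = 2 · ((z_{α/2} + z_β) / d)²

z_{α/2} = 2.241 (for α = 0.025, two-sided)
z_β = 1.341 (for power = 0.91)
d = 0.21

n = 2 · ((2.241 + 1.341) / 0.21)²
n = 2 · (17.057)²
n ≈ 581.88
Round up to the next whole number: n = 582 per group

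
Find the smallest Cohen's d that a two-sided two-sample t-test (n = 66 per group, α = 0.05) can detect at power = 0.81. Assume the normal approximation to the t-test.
d ≈ 0.49

Minimum detectable effect (two-sample t-test, normal approximation):
d = (z_{α/2} + z_β) / √(n/2)
d = (1.960 + 0.878) / √(66/2)
d = 2.838 / 5.745
d ≈ 0.49

By Cohen's convention (0.2 small / 0.5 medium / 0.8 large): small effect.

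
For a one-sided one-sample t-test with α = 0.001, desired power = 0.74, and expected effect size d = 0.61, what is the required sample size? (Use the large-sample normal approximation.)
n = 38

Sample size formula (one-sample t-test, normal approximation):
n = ((z_α + z_β) / d)²

z_α = 3.090 (for α = 0.001, one-sided)
z_β = 0.643 (for power = 0.74)
d = 0.61

n = ((3.090 + 0.643) / 0.61)²
n = (6.120)²
n ≈ 37.45
Round up to the next whole number: n = 38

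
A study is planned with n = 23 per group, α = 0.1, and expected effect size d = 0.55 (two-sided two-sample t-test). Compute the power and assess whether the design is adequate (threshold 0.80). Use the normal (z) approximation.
Power ≈ 0.59; the study is underpowered (power < 0.80)

Power calculation (two-sample t-test, normal approximation):
z_β = d · √(n/2) - z_{α/2}
z_β = 0.55 · √(23/2) - 1.645
z_β = 0.55 · 3.391 - 1.645
z_β = 0.220

Power = Φ(z_β) = Φ(0.220) ≈ 0.587

Effect size d = 0.55 is medium by Cohen's convention (0.2/0.5/0.8).

Threshold: power ≥ 0.80 is conventionally adequate.
Power ≈ 0.59 → the study is underpowered (power < 0.80).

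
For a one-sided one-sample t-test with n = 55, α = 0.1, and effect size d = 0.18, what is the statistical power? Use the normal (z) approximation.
Power ≈ 0.52

Power calculation (one-sample t-test, normal approximation):
z_β = d · √n - z_α
z_β = 0.18 · √55 - 1.282
z_β = 0.18 · 7.416 - 1.282
z_β = 0.053

Power = Φ(z_β) = Φ(0.053) ≈ 0.521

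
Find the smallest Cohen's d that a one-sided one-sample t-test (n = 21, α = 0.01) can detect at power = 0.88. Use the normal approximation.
d ≈ 0.76

Minimum detectable effect (one-sample t-test, normal approximation):
d = (z_α + z_β) / √n
d = (2.326 + 1.175) / √21
d = 3.501 / 4.583
d ≈ 0.76

By Cohen's convention (0.2 small / 0.5 medium / 0.8 large): medium effect.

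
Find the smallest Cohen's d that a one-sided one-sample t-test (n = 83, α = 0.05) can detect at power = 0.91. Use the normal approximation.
d ≈ 0.33

Minimum detectable effect (one-sample t-test, normal approximation):
d = (z_α + z_β) / √n
d = (1.645 + 1.341) / √83
d = 2.986 / 9.110
d ≈ 0.33

By Cohen's convention (0.2 small / 0.5 medium / 0.8 large): small effect.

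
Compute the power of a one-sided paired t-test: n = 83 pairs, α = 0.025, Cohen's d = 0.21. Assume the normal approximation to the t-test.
Power ≈ 0.48

Power calculation (paired t-test, normal approximation):
z_β = d · √n - z_α
z_β = 0.21 · √83 - 1.960
z_β = 0.21 · 9.110 - 1.960
z_β = -0.047

Power = Φ(z_β) = Φ(-0.047) ≈ 0.481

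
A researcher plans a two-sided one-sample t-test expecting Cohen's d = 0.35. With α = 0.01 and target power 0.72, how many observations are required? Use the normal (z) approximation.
n = 82

Sample size formula (one-sample t-test, normal approximation):
n = ((z_{α/2} + z_β) / d)²

z_{α/2} = 2.576 (for α = 0.01, two-sided)
z_β = 0.583 (for power = 0.72)
d = 0.35

n = ((2.576 + 0.583) / 0.35)²
n = (9.026)²
n ≈ 81.47
Round up to the next whole number: n = 82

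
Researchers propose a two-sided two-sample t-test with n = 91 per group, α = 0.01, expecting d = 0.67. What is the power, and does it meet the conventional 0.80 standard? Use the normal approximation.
Power ≈ 0.97; the study is adequately powered (power ≥ 0.80)

Power calculation (two-sample t-test, normal approximation):
z_β = d · √(n/2) - z_{α/2}
z_β = 0.67 · √(91/2) - 2.576
z_β = 0.67 · 6.745 - 2.576
z_β = 1.944

Power = Φ(z_β) = Φ(1.944) ≈ 0.974

Effect size d = 0.67 is medium by Cohen's convention (0.2/0.5/0.8).

Threshold: power ≥ 0.80 is conventionally adequate.
Power ≈ 0.97 → the study is adequately powered (power ≥ 0.80).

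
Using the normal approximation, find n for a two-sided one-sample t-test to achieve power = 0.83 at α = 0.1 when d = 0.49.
n = 29

Sample size formula (one-sample t-test, normal approximation):
n = ((z_{α/2} + z_β) / d)²

z_{α/2} = 1.645 (for α = 0.1, two-sided)
z_β = 0.954 (for power = 0.83)
d = 0.49

n = ((1.645 + 0.954) / 0.49)²
n = (5.304)²
n ≈ 28.13
Round up to the next whole number: n = 29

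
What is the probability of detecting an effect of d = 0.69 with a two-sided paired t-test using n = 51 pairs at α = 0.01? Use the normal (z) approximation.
Power ≈ 0.99

Power calculation (paired t-test, normal approximation):
z_β = d · √n - z_{α/2}
z_β = 0.69 · √51 - 2.576
z_β = 0.69 · 7.141 - 2.576
z_β = 2.352

Power = Φ(z_β) = Φ(2.352) ≈ 0.991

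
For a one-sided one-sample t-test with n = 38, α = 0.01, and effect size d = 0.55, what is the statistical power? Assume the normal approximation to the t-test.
Power ≈ 0.86

Power calculation (one-sample t-test, normal approximation):
z_β = d · √n - z_α
z_β = 0.55 · √38 - 2.326
z_β = 0.55 · 6.164 - 2.326
z_β = 1.064

Power = Φ(z_β) = Φ(1.064) ≈ 0.856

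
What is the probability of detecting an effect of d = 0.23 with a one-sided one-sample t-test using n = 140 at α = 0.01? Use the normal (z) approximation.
Power ≈ 0.65

Power calculation (one-sample t-test, normal approximation):
z_β = d · √n - z_α
z_β = 0.23 · √140 - 2.326
z_β = 0.23 · 11.832 - 2.326
z_β = 0.395

Power = Φ(z_β) = Φ(0.395) ≈ 0.654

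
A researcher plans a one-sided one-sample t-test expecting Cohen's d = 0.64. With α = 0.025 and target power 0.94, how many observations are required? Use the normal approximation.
n = 31

Sample size formula (one-sample t-test, normal approximation):
n = ((z_α + z_β) / d)²

z_α = 1.960 (for α = 0.025, one-sided)
z_β = 1.555 (for power = 0.94)
d = 0.64

n = ((1.960 + 1.555) / 0.64)²
n = (5.492)²
n ≈ 30.16
Round up to the next whole number: n = 31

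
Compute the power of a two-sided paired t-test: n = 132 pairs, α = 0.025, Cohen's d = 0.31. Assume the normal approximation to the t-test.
Power ≈ 0.91

Power calculation (paired t-test, normal approximation):
z_β = d · √n - z_{α/2}
z_β = 0.31 · √132 - 2.241
z_β = 0.31 · 11.489 - 2.241
z_β = 1.320

Power = Φ(z_β) = Φ(1.320) ≈ 0.907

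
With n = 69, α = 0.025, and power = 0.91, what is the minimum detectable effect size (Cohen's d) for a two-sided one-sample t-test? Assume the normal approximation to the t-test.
d ≈ 0.43

Minimum detectable effect (one-sample t-test, normal approximation):
d = (z_{α/2} + z_β) / √n
d = (2.241 + 1.341) / √69
d = 3.582 / 8.307
d ≈ 0.43

By Cohen's convention (0.2 small / 0.5 medium / 0.8 large): small effect.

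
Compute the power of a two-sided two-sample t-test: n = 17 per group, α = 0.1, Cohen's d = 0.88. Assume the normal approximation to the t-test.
Power ≈ 0.82

Power calculation (two-sample t-test, normal approximation):
z_β = d · √(n/2) - z_{α/2}
z_β = 0.88 · √(17/2) - 1.645
z_β = 0.88 · 2.915 - 1.645
z_β = 0.921

Power = Φ(z_β) = Φ(0.921) ≈ 0.821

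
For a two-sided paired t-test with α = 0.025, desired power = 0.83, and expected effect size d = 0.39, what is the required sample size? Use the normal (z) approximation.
n = 68 pairs

Sample size formula (paired t-test, normal approximation):
n = ((z_{α/2} + z_β) / d)²

z_{α/2} = 2.241 (for α = 0.025, two-sided)
z_β = 0.954 (for power = 0.83)
d = 0.39

n = ((2.241 + 0.954) / 0.39)²
n = (8.192)²
n ≈ 67.11
Round up to the next whole number: n = 68 pairs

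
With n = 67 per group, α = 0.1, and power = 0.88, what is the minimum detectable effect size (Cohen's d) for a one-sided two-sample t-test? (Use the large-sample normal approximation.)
d ≈ 0.42

Minimum detectable effect (two-sample t-test, normal approximation):
d = (z_α + z_β) / √(n/2)
d = (1.282 + 1.175) / √(67/2)
d = 2.457 / 5.788
d ≈ 0.42

By Cohen's convention (0.2 small / 0.5 medium / 0.8 large): small effect.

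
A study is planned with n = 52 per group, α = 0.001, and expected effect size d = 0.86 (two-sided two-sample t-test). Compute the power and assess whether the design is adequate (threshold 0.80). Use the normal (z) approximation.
Power ≈ 0.86; the study is adequately powered (power ≥ 0.80)

Power calculation (two-sample t-test, normal approximation):
z_β = d · √(n/2) - z_{α/2}
z_β = 0.86 · √(52/2) - 3.291
z_β = 0.86 · 5.099 - 3.291
z_β = 1.095

Power = Φ(z_β) = Φ(1.095) ≈ 0.863

Effect size d = 0.86 is large by Cohen's convention (0.2/0.5/0.8).

Threshold: power ≥ 0.80 is conventionally adequate.
Power ≈ 0.86 → the study is adequately powered (power ≥ 0.80).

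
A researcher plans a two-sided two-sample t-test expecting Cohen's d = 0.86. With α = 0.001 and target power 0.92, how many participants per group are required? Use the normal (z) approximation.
n = 60 per group

Sample size formula (two-sample t-test, normal approximation):
n = 2 · ((z_{α/2} + z_β) / d)²

z_{α/2} = 3.291 (for α = 0.001, two-sided)
z_β = 1.405 (for power = 0.92)
d = 0.86

n = 2 · ((3.291 + 1.405) / 0.86)²
n = 2 · (5.460)²
n ≈ 59.62
Round up to the next whole number: n = 60 per group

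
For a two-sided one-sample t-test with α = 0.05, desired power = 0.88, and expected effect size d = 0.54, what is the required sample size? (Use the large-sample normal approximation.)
n = 34

Sample size formula (one-sample t-test, normal approximation):
n = ((z_{α/2} + z_β) / d)²

z_{α/2} = 1.960 (for α = 0.05, two-sided)
z_β = 1.175 (for power = 0.88)
d = 0.54

n = ((1.960 + 1.175) / 0.54)²
n = (5.806)²
n ≈ 33.71
Round up to the next whole number: n = 34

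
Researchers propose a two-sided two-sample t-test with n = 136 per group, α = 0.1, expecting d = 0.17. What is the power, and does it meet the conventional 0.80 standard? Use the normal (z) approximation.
Power ≈ 0.40; the study is underpowered (power < 0.80)

Power calculation (two-sample t-test, normal approximation):
z_β = d · √(n/2) - z_{α/2}
z_β = 0.17 · √(136/2) - 1.645
z_β = 0.17 · 8.246 - 1.645
z_β = -0.243

Power = Φ(z_β) = Φ(-0.243) ≈ 0.404

Effect size d = 0.17 is very small by Cohen's convention (0.2/0.5/0.8).

Threshold: power ≥ 0.80 is conventionally adequate.
Power ≈ 0.40 → the study is underpowered (power < 0.80).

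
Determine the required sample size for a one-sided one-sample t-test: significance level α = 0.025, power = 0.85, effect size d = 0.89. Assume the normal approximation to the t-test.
n = 12

Sample size formula (one-sample t-test, normal approximation):
n = ((z_α + z_β) / d)²

z_α = 1.960 (for α = 0.025, one-sided)
z_β = 1.036 (for power = 0.85)
d = 0.89

n = ((1.960 + 1.036) / 0.89)²
n = (3.366)²
n ≈ 11.33
Round up to the next whole number: n = 12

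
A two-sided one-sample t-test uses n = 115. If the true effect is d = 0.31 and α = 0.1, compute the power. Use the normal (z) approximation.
Power ≈ 0.95

Power calculation (one-sample t-test, normal approximation):
z_β = d · √n - z_{α/2}
z_β = 0.31 · √115 - 1.645
z_β = 0.31 · 10.724 - 1.645
z_β = 1.680

Power = Φ(z_β) = Φ(1.680) ≈ 0.953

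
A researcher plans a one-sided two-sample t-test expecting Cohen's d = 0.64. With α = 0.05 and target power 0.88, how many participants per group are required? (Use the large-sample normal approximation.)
n = 39 per group

Sample size formula (two-sample t-test, normal approximation):
n = 2 · ((z_α + z_β) / d)²

z_α = 1.645 (for α = 0.05, one-sided)
z_β = 1.175 (for power = 0.88)
d = 0.64

n = 2 · ((1.645 + 1.175) / 0.64)²
n = 2 · (4.406)²
n ≈ 38.83
Round up to the next whole number: n = 39 per group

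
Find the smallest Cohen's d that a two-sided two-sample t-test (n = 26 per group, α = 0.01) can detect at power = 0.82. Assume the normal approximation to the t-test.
d ≈ 0.97

Minimum detectable effect (two-sample t-test, normal approximation):
d = (z_{α/2} + z_β) / √(n/2)
d = (2.576 + 0.915) / √(26/2)
d = 3.491 / 3.606
d ≈ 0.97

By Cohen's convention (0.2 small / 0.5 medium / 0.8 large): large effect.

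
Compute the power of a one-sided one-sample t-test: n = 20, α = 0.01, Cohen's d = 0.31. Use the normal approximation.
Power ≈ 0.17

Power calculation (one-sample t-test, normal approximation):
z_β = d · √n - z_α
z_β = 0.31 · √20 - 2.326
z_β = 0.31 · 4.472 - 2.326
z_β = -0.940

Power = Φ(z_β) = Φ(-0.940) ≈ 0.174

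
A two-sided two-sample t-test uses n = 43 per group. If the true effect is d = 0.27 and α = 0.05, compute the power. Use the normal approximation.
Power ≈ 0.24

Power calculation (two-sample t-test, normal approximation):
z_β = d · √(n/2) - z_{α/2}
z_β = 0.27 · √(43/2) - 1.960
z_β = 0.27 · 4.637 - 1.960
z_β = -0.708

Power = Φ(z_β) = Φ(-0.708) ≈ 0.239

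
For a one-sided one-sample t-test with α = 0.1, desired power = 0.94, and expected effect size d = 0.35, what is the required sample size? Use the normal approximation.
n = 66

Sample size formula (one-sample t-test, normal approximation):
n = ((z_α + z_β) / d)²

z_α = 1.282 (for α = 0.1, one-sided)
z_β = 1.555 (for power = 0.94)
d = 0.35

n = ((1.282 + 1.555) / 0.35)²
n = (8.106)²
n ≈ 65.71
Round up to the next whole number: n = 66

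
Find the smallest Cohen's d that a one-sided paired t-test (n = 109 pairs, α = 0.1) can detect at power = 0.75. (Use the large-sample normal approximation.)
d ≈ 0.19

Minimum detectable effect (paired t-test, normal approximation):
d = (z_α + z_β) / √n
d = (1.282 + 0.674) / √109
d = 1.956 / 10.440
d ≈ 0.19

By Cohen's convention (0.2 small / 0.5 medium / 0.8 large): very small effect.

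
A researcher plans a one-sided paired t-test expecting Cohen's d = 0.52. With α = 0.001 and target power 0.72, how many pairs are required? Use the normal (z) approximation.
n = 50 pairs

Sample size formula (paired t-test, normal approximation):
n = ((z_α + z_β) / d)²

z_α = 3.090 (for α = 0.001, one-sided)
z_β = 0.583 (for power = 0.72)
d = 0.52

n = ((3.090 + 0.583) / 0.52)²
n = (7.063)²
n ≈ 49.89
Round up to the next whole number: n = 50 pairs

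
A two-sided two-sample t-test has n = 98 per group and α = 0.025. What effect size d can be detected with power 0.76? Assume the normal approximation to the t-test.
d ≈ 0.42

Minimum detectable effect (two-sample t-test, normal approximation):
d = (z_{α/2} + z_β) / √(n/2)
d = (2.241 + 0.706) / √(98/2)
d = 2.948 / 7.000
d ≈ 0.42

By Cohen's convention (0.2 small / 0.5 medium / 0.8 large): small effect.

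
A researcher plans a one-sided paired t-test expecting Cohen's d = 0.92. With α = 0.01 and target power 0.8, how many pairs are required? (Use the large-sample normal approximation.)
n = 12 pairs

Sample size formula (paired t-test, normal approximation):
n = ((z_α + z_β) / d)²

z_α = 2.326 (for α = 0.01, one-sided)
z_β = 0.842 (for power = 0.8)
d = 0.92

n = ((2.326 + 0.842) / 0.92)²
n = (3.443)²
n ≈ 11.85
Round up to the next whole number: n = 12 pairs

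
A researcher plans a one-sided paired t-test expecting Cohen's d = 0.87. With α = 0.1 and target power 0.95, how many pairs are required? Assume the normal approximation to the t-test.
n = 12 pairs

Sample size formula (paired t-test, normal approximation):
n = ((z_α + z_β) / d)²

z_α = 1.282 (for α = 0.1, one-sided)
z_β = 1.645 (for power = 0.95)
d = 0.87

n = ((1.282 + 1.645) / 0.87)²
n = (3.364)²
n ≈ 11.32
Round up to the next whole number: n = 12 pairs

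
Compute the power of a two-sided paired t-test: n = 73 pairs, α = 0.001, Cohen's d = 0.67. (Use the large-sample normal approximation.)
Power ≈ 0.99

Power calculation (paired t-test, normal approximation):
z_β = d · √n - z_{α/2}
z_β = 0.67 · √73 - 3.291
z_β = 0.67 · 8.544 - 3.291
z_β = 2.434

Power = Φ(z_β) = Φ(2.434) ≈ 0.993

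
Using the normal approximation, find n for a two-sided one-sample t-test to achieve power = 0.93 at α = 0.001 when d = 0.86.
n = 31

Sample size formula (one-sample t-test, normal approximation):
n = ((z_{α/2} + z_β) / d)²

z_{α/2} = 3.291 (for α = 0.001, two-sided)
z_β = 1.476 (for power = 0.93)
d = 0.86

n = ((3.291 + 1.476) / 0.86)²
n = (5.543)²
n ≈ 30.72
Round up to the next whole number: n = 31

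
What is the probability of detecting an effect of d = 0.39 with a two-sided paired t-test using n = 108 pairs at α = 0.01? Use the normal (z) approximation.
Power ≈ 0.93

Power calculation (paired t-test, normal approximation):
z_β = d · √n - z_{α/2}
z_β = 0.39 · √108 - 2.576
z_β = 0.39 · 10.392 - 2.576
z_β = 1.477

Power = Φ(z_β) = Φ(1.477) ≈ 0.930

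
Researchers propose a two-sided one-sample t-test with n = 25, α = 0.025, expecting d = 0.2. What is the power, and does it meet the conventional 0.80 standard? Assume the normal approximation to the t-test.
Power ≈ 0.11; the study is underpowered (power < 0.80)

Power calculation (one-sample t-test, normal approximation):
z_β = d · √n - z_{α/2}
z_β = 0.2 · √25 - 2.241
z_β = 0.2 · 5.000 - 2.241
z_β = -1.241

Power = Φ(z_β) = Φ(-1.241) ≈ 0.107

Effect size d = 0.2 is small by Cohen's convention (0.2/0.5/0.8).

Threshold: power ≥ 0.80 is conventionally adequate.
Power ≈ 0.11 → the study is underpowered (power < 0.80).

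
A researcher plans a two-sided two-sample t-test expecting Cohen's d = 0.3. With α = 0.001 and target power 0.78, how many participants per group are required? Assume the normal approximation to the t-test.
n = 367 per group

Sample size formula (two-sample t-test, normal approximation):
n = 2 · ((z_{α/2} + z_β) / d)²

z_{α/2} = 3.291 (for α = 0.001, two-sided)
z_β = 0.772 (for power = 0.78)
d = 0.3

n = 2 · ((3.291 + 0.772) / 0.3)²
n = 2 · (13.543)²
n ≈ 366.83
Round up to the next whole number: n = 367 per group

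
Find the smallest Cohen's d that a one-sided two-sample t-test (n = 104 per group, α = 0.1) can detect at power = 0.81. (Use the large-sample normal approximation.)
d ≈ 0.30

Minimum detectable effect (two-sample t-test, normal approximation):
d = (z_α + z_β) / √(n/2)
d = (1.282 + 0.878) / √(104/2)
d = 2.159 / 7.211
d ≈ 0.30

By Cohen's convention (0.2 small / 0.5 medium / 0.8 large): small effect.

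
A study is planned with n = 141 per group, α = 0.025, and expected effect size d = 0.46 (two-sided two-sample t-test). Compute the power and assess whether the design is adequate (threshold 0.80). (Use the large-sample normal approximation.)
Power ≈ 0.95; the study is adequately powered (power ≥ 0.80)

Power calculation (two-sample t-test, normal approximation):
z_β = d · √(n/2) - z_{α/2}
z_β = 0.46 · √(141/2) - 2.241
z_β = 0.46 · 8.396 - 2.241
z_β = 1.621

Power = Φ(z_β) = Φ(1.621) ≈ 0.947

Effect size d = 0.46 is small by Cohen's convention (0.2/0.5/0.8).

Threshold: power ≥ 0.80 is conventionally adequate.
Power ≈ 0.95 → the study is adequately powered (power ≥ 0.80).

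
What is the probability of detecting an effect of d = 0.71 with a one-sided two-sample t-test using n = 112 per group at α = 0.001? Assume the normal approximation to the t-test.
Power ≈ 0.99

Power calculation (two-sample t-test, normal approximation):
z_β = d · √(n/2) - z_α
z_β = 0.71 · √(112/2) - 3.090
z_β = 0.71 · 7.483 - 3.090
z_β = 2.223

Power = Φ(z_β) = Φ(2.223) ≈ 0.987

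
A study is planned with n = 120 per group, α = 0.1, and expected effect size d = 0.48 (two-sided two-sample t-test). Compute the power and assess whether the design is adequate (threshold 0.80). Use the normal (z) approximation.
Power ≈ 0.98; the study is adequately powered (power ≥ 0.80)

Power calculation (two-sample t-test, normal approximation):
z_β = d · √(n/2) - z_{α/2}
z_β = 0.48 · √(120/2) - 1.645
z_β = 0.48 · 7.746 - 1.645
z_β = 2.073

Power = Φ(z_β) = Φ(2.073) ≈ 0.981

Effect size d = 0.48 is small by Cohen's convention (0.2/0.5/0.8).

Threshold: power ≥ 0.80 is conventionally adequate.
Power ≈ 0.98 → the study is adequately powered (power ≥ 0.80).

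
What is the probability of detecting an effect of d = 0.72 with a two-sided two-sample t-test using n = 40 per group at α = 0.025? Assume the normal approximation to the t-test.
Power ≈ 0.84

Power calculation (two-sample t-test, normal approximation):
z_β = d · √(n/2) - z_{α/2}
z_β = 0.72 · √(40/2) - 2.241
z_β = 0.72 · 4.472 - 2.241
z_β = 0.979

Power = Φ(z_β) = Φ(0.979) ≈ 0.836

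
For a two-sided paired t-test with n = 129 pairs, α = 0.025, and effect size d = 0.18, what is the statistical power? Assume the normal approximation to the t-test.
Power ≈ 0.42

Power calculation (paired t-test, normal approximation):
z_β = d · √n - z_{α/2}
z_β = 0.18 · √129 - 2.241
z_β = 0.18 · 11.358 - 2.241
z_β = -0.197

Power = Φ(z_β) = Φ(-0.197) ≈ 0.422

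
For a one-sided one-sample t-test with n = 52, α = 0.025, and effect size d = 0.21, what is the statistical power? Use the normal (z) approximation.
Power ≈ 0.33

Power calculation (one-sample t-test, normal approximation):
z_β = d · √n - z_α
z_β = 0.21 · √52 - 1.960
z_β = 0.21 · 7.211 - 1.960
z_β = -0.446

Power = Φ(z_β) = Φ(-0.446) ≈ 0.328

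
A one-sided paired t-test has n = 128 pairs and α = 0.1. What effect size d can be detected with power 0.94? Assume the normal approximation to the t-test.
d ≈ 0.25

Minimum detectable effect (paired t-test, normal approximation):
d = (z_α + z_β) / √n
d = (1.282 + 1.555) / √128
d = 2.836 / 11.314
d ≈ 0.25

By Cohen's convention (0.2 small / 0.5 medium / 0.8 large): small effect.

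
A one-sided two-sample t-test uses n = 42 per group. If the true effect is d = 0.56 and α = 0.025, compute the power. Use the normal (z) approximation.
Power ≈ 0.73

Power calculation (two-sample t-test, normal approximation):
z_β = d · √(n/2) - z_α
z_β = 0.56 · √(42/2) - 1.960
z_β = 0.56 · 4.583 - 1.960
z_β = 0.606

Power = Φ(z_β) = Φ(0.606) ≈ 0.728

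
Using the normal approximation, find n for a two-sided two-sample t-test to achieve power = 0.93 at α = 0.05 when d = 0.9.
n = 30 per group

Sample size formula (two-sample t-test, normal approximation):
n = 2 · ((z_{α/2} + z_β) / d)²

z_{α/2} = 1.960 (for α = 0.05, two-sided)
z_β = 1.476 (for power = 0.93)
d = 0.9

n = 2 · ((1.960 + 1.476) / 0.9)²
n = 2 · (3.818)²
n ≈ 29.15
Round up to the next whole number: n = 30 per group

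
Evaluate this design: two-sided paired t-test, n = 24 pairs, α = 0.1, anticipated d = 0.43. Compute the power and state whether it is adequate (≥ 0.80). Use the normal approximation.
Power ≈ 0.68; the study is underpowered (power < 0.80)

Power calculation (paired t-test, normal approximation):
z_β = d · √n - z_{α/2}
z_β = 0.43 · √24 - 1.645
z_β = 0.43 · 4.899 - 1.645
z_β = 0.462

Power = Φ(z_β) = Φ(0.462) ≈ 0.678

Effect size d = 0.43 is small by Cohen's convention (0.2/0.5/0.8).

Threshold: power ≥ 0.80 is conventionally adequate.
Power ≈ 0.68 → the study is underpowered (power < 0.80).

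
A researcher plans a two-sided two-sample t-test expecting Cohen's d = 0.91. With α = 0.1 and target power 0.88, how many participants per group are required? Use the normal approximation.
n = 20 per group

Sample size formula (two-sample t-test, normal approximation):
n = 2 · ((z_{α/2} + z_β) / d)²

z_{α/2} = 1.645 (for α = 0.1, two-sided)
z_β = 1.175 (for power = 0.88)
d = 0.91

n = 2 · ((1.645 + 1.175) / 0.91)²
n = 2 · (3.099)²
n ≈ 19.21
Round up to the next whole number: n = 20 per group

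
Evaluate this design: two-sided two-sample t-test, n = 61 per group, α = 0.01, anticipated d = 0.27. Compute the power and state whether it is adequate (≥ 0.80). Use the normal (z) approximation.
Power ≈ 0.14; the study is underpowered (power < 0.80)

Power calculation (two-sample t-test, normal approximation):
z_β = d · √(n/2) - z_{α/2}
z_β = 0.27 · √(61/2) - 2.576
z_β = 0.27 · 5.523 - 2.576
z_β = -1.085

Power = Φ(z_β) = Φ(-1.085) ≈ 0.139

Effect size d = 0.27 is small by Cohen's convention (0.2/0.5/0.8).

Threshold: power ≥ 0.80 is conventionally adequate.
Power ≈ 0.14 → the study is underpowered (power < 0.80).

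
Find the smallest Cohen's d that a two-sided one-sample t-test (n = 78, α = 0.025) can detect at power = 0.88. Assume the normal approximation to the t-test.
d ≈ 0.39

Minimum detectable effect (one-sample t-test, normal approximation):
d = (z_{α/2} + z_β) / √n
d = (2.241 + 1.175) / √78
d = 3.416 / 8.832
d ≈ 0.39

By Cohen's convention (0.2 small / 0.5 medium / 0.8 large): small effect.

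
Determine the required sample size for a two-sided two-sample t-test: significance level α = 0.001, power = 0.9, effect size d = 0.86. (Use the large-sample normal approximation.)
n = 57 per group

Sample size formula (two-sample t-test, normal approximation):
n = 2 · ((z_{α/2} + z_β) / d)²

z_{α/2} = 3.291 (for α = 0.001, two-sided)
z_β = 1.282 (for power = 0.9)
d = 0.86

n = 2 · ((3.291 + 1.282) / 0.86)²
n = 2 · (5.317)²
n ≈ 56.54
Round up to the next whole number: n = 57 per group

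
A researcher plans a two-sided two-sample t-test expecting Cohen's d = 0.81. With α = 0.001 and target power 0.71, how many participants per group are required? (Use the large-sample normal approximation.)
n = 46 per group

Sample size formula (two-sample t-test, normal approximation):
n = 2 · ((z_{α/2} + z_β) / d)²

z_{α/2} = 3.291 (for α = 0.001, two-sided)
z_β = 0.553 (for power = 0.71)
d = 0.81

n = 2 · ((3.291 + 0.553) / 0.81)²
n = 2 · (4.746)²
n ≈ 45.05
Round up to the next whole number: n = 46 per group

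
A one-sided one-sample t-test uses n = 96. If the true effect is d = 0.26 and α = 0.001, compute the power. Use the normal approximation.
Power ≈ 0.29

Power calculation (one-sample t-test, normal approximation):
z_β = d · √n - z_α
z_β = 0.26 · √96 - 3.090
z_β = 0.26 · 9.798 - 3.090
z_β = -0.543

Power = Φ(z_β) = Φ(-0.543) ≈ 0.294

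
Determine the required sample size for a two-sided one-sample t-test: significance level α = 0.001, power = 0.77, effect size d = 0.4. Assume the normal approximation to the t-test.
n = 102

Sample size formula (one-sample t-test, normal approximation):
n = ((z_{α/2} + z_β) / d)²

z_{α/2} = 3.291 (for α = 0.001, two-sided)
z_β = 0.739 (for power = 0.77)
d = 0.4

n = ((3.291 + 0.739) / 0.4)²
n = (10.075)²
n ≈ 101.51
Round up to the next whole number: n = 102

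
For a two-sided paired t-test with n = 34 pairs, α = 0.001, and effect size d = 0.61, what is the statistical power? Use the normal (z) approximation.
Power ≈ 0.61

Power calculation (paired t-test, normal approximation):
z_β = d · √n - z_{α/2}
z_β = 0.61 · √34 - 3.291
z_β = 0.61 · 5.831 - 3.291
z_β = 0.266

Power = Φ(z_β) = Φ(0.266) ≈ 0.605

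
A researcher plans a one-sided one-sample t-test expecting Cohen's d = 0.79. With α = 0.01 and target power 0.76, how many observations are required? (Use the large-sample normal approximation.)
n = 15

Sample size formula (one-sample t-test, normal approximation):
n = ((z_α + z_β) / d)²

z_α = 2.326 (for α = 0.01, one-sided)
z_β = 0.706 (for power = 0.76)
d = 0.79

n = ((2.326 + 0.706) / 0.79)²
n = (3.838)²
n ≈ 14.73
Round up to the next whole number: n = 15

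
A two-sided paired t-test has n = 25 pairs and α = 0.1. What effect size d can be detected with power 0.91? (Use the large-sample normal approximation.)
d ≈ 0.60

Minimum detectable effect (paired t-test, normal approximation):
d = (z_{α/2} + z_β) / √n
d = (1.645 + 1.341) / √25
d = 2.986 / 5.000
d ≈ 0.60

By Cohen's convention (0.2 small / 0.5 medium / 0.8 large): medium effect.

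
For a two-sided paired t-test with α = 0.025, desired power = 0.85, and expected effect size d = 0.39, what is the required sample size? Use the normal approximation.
n = 71 pairs

Sample size formula (paired t-test, normal approximation):
n = ((z_{α/2} + z_β) / d)²

z_{α/2} = 2.241 (for α = 0.025, two-sided)
z_β = 1.036 (for power = 0.85)
d = 0.39

n = ((2.241 + 1.036) / 0.39)²
n = (8.403)²
n ≈ 70.61
Round up to the next whole number: n = 71 pairs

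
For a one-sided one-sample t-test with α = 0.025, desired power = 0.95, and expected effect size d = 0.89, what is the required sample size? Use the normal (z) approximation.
n = 17

Sample size formula (one-sample t-test, normal approximation):
n = ((z_α + z_β) / d)²

z_α = 1.960 (for α = 0.025, one-sided)
z_β = 1.645 (for power = 0.95)
d = 0.89

n = ((1.960 + 1.645) / 0.89)²
n = (4.051)²
n ≈ 16.41
Round up to the next whole number: n = 17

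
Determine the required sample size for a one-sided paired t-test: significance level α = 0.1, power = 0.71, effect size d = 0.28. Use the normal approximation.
n = 43 pairs

Sample size formula (paired t-test, normal approximation):
n = ((z_α + z_β) / d)²

z_α = 1.282 (for α = 0.1, one-sided)
z_β = 0.553 (for power = 0.71)
d = 0.28

n = ((1.282 + 0.553) / 0.28)²
n = (6.554)²
n ≈ 42.95
Round up to the next whole number: n = 43 pairs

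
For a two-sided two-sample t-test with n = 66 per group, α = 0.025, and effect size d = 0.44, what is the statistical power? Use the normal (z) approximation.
Power ≈ 0.61

Power calculation (two-sample t-test, normal approximation):
z_β = d · √(n/2) - z_{α/2}
z_β = 0.44 · √(66/2) - 2.241
z_β = 0.44 · 5.745 - 2.241
z_β = 0.286

Power = Φ(z_β) = Φ(0.286) ≈ 0.613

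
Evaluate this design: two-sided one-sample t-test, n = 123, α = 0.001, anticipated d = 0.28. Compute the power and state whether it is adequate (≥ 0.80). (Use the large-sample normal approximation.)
Power ≈ 0.43; the study is underpowered (power < 0.80)

Power calculation (one-sample t-test, normal approximation):
z_β = d · √n - z_{α/2}
z_β = 0.28 · √123 - 3.291
z_β = 0.28 · 11.091 - 3.291
z_β = -0.185

Power = Φ(z_β) = Φ(-0.185) ≈ 0.427

Effect size d = 0.28 is small by Cohen's convention (0.2/0.5/0.8).

Threshold: power ≥ 0.80 is conventionally adequate.
Power ≈ 0.43 → the study is underpowered (power < 0.80).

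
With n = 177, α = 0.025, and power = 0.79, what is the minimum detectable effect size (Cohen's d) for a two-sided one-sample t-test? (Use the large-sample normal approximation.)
d ≈ 0.23

Minimum detectable effect (one-sample t-test, normal approximation):
d = (z_{α/2} + z_β) / √n
d = (2.241 + 0.806) / √177
d = 3.048 / 13.304
d ≈ 0.23

By Cohen's convention (0.2 small / 0.5 medium / 0.8 large): small effect.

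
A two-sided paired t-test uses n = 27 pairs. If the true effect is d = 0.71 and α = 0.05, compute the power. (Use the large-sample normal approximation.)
Power ≈ 0.96

Power calculation (paired t-test, normal approximation):
z_β = d · √n - z_{α/2}
z_β = 0.71 · √27 - 1.960
z_β = 0.71 · 5.196 - 1.960
z_β = 1.729

Power = Φ(z_β) = Φ(1.729) ≈ 0.958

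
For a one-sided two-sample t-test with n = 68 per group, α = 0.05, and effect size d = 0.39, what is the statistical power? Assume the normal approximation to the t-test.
Power ≈ 0.74

Power calculation (two-sample t-test, normal approximation):
z_β = d · √(n/2) - z_α
z_β = 0.39 · √(68/2) - 1.645
z_β = 0.39 · 5.831 - 1.645
z_β = 0.629

Power = Φ(z_β) = Φ(0.629) ≈ 0.735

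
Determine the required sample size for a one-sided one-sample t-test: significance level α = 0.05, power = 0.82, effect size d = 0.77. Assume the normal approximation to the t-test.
n = 12

Sample size formula (one-sample t-test, normal approximation):
n = ((z_α + z_β) / d)²

z_α = 1.645 (for α = 0.05, one-sided)
z_β = 0.915 (for power = 0.82)
d = 0.77

n = ((1.645 + 0.915) / 0.77)²
n = (3.325)²
n ≈ 11.06
Round up to the next whole number: n = 12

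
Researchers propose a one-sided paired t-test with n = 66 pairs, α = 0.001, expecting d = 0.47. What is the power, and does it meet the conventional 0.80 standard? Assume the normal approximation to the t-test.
Power ≈ 0.77; the study is underpowered (power < 0.80)

Power calculation (paired t-test, normal approximation):
z_β = d · √n - z_α
z_β = 0.47 · √66 - 3.090
z_β = 0.47 · 8.124 - 3.090
z_β = 0.728

Power = Φ(z_β) = Φ(0.728) ≈ 0.767

Effect size d = 0.47 is small by Cohen's convention (0.2/0.5/0.8).

Threshold: power ≥ 0.80 is conventionally adequate.
Power ≈ 0.77 → the study is underpowered (power < 0.80).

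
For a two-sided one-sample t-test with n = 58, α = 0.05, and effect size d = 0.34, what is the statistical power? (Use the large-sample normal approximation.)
Power ≈ 0.74

Power calculation (one-sample t-test, normal approximation):
z_β = d · √n - z_{α/2}
z_β = 0.34 · √58 - 1.960
z_β = 0.34 · 7.616 - 1.960
z_β = 0.629

Power = Φ(z_β) = Φ(0.629) ≈ 0.735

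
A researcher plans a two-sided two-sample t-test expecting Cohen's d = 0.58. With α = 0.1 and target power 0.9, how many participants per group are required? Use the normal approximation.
n = 51 per group

Sample size formula (two-sample t-test, normal approximation):
n = 2 · ((z_{α/2} + z_β) / d)²

z_{α/2} = 1.645 (for α = 0.1, two-sided)
z_β = 1.282 (for power = 0.9)
d = 0.58

n = 2 · ((1.645 + 1.282) / 0.58)²
n = 2 · (5.047)²
n ≈ 50.94
Round up to the next whole number: n = 51 per group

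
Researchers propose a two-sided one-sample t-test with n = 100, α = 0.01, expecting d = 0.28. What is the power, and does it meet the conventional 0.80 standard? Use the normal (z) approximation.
Power ≈ 0.59; the study is underpowered (power < 0.80)

Power calculation (one-sample t-test, normal approximation):
z_β = d · √n - z_{α/2}
z_β = 0.28 · √100 - 2.576
z_β = 0.28 · 10.000 - 2.576
z_β = 0.224

Power = Φ(z_β) = Φ(0.224) ≈ 0.589

Effect size d = 0.28 is small by Cohen's convention (0.2/0.5/0.8).

Threshold: power ≥ 0.80 is conventionally adequate.
Power ≈ 0.59 → the study is underpowered (power < 0.80).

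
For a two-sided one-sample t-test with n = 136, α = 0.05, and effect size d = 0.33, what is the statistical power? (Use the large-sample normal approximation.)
Power ≈ 0.97

Power calculation (one-sample t-test, normal approximation):
z_β = d · √n - z_{α/2}
z_β = 0.33 · √136 - 1.960
z_β = 0.33 · 11.662 - 1.960
z_β = 1.888

Power = Φ(z_β) = Φ(1.888) ≈ 0.971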